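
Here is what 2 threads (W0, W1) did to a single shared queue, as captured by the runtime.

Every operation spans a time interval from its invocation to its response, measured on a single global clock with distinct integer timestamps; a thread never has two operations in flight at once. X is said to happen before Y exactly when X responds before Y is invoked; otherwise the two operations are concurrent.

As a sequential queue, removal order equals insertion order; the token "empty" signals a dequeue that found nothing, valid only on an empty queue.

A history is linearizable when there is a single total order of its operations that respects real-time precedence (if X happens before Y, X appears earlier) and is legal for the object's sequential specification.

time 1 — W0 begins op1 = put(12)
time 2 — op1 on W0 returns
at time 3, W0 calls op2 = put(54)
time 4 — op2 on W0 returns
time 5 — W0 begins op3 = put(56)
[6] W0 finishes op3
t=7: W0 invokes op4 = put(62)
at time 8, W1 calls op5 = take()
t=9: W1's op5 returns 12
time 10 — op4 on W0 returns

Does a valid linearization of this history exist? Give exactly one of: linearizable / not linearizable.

witness order: op1, op2, op3, op4, op5
after step 1 (op1 put(12)): queue <12>
after step 2 (op2 put(54)): queue <12,54>
after step 3 (op3 put(56)): queue <12,54,56>
after step 4 (op4 put(62)): queue <12,54,56,62>
after step 5 (op5 take() → 12): queue <54,56,62>

linearizable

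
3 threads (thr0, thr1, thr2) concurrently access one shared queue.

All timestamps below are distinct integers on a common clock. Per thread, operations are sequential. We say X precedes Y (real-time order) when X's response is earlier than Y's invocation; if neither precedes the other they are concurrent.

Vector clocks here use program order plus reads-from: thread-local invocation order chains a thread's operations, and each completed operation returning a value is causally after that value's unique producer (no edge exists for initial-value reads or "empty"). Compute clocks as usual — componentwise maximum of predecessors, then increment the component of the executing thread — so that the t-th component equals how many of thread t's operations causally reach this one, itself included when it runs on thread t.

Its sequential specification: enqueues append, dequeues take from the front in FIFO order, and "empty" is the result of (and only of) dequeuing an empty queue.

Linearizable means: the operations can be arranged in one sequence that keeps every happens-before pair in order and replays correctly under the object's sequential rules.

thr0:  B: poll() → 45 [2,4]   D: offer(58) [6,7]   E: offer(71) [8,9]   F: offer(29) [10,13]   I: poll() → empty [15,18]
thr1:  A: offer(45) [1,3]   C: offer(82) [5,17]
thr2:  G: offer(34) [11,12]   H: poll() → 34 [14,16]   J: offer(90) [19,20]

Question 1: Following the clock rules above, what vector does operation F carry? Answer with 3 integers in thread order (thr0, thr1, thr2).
(4, 1, 0)

G (invocation 11): nothing precedes it; thr2's component alone gives (0, 0, 1)
A (invocation 1): nothing precedes it; thr1's component alone gives (0, 1, 0)
from VC(G)=(0, 0, 1), H (invoked 14) maxes components and bumps thr2 → (0, 0, 2)
from VC(A)=(0, 1, 0), C (invoked 5) maxes components and bumps thr1 → (0, 2, 0)
from VC(A)=(0, 1, 0), B (invoked 2) maxes components and bumps thr0 → (1, 1, 0)
from VC(H)=(0, 0, 2), J (invoked 19) maxes components and bumps thr2 → (0, 0, 3)
from VC(B)=(1, 1, 0), D (invoked 6) maxes components and bumps thr0 → (2, 1, 0)
from VC(D)=(2, 1, 0), E (invoked 8) maxes components and bumps thr0 → (3, 1, 0)
from VC(E)=(3, 1, 0), F (invoked 10) maxes components and bumps thr0 → (4, 1, 0)
from VC(F)=(4, 1, 0), I (invoked 15) maxes components and bumps thr0 → (5, 1, 0)
target: VC(F) = (4, 1, 0)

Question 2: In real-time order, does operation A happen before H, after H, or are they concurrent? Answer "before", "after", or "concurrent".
before

A spans [1,3], H spans [14,16]
resp(A)=3 < inv(H)=14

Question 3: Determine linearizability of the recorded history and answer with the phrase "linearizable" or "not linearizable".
not linearizable

events 1..15 are fine; event 16 — the response of H at time 16 — makes the prefix non-linearizable
every one of the 4 real-time-consistent orders over 7 completed queue ops fails the sequential spec
every completion of the 2 pending operations (C, I) was checked; none linearizes
for example A, B, D, E, F, G, H (pending dropped) fails at step 7: H poll() → 34 is not legal there
for example A, B, D, E, G, F, H (pending dropped) fails at step 7: H poll() → 34 is not legal there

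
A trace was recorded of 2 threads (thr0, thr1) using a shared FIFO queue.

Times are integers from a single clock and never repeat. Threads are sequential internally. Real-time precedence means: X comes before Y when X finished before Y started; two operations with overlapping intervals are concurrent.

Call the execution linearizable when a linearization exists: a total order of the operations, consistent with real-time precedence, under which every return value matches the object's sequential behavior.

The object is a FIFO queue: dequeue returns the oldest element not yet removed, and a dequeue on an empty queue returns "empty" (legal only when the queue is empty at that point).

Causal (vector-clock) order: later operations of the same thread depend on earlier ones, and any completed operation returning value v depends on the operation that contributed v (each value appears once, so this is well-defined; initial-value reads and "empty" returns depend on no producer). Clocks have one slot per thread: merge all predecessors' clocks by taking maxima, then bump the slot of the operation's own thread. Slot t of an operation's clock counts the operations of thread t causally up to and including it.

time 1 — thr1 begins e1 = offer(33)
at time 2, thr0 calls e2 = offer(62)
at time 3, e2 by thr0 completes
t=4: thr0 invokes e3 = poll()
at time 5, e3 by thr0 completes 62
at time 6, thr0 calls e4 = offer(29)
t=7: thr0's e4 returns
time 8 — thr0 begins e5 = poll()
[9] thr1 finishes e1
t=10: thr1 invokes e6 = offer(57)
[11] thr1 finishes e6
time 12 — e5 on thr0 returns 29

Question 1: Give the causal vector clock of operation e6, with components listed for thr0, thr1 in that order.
Answer: (0, 2)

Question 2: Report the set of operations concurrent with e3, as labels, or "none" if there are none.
Answer: e1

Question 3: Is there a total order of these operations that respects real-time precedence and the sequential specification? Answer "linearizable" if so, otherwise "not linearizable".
witness order: e2, e3, e4, e1, e5, e6
1. e2 offer(62), leaving queue <62>
2. e3 poll() → 62, leaving queue <>
3. e4 offer(29), leaving queue <29>
4. e1 offer(33), leaving queue <29,33>
5. e5 poll() → 29, leaving queue <33>
6. e6 offer(57), leaving queue <33,57>

linearizable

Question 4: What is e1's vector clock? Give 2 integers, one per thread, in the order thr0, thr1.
Answer: (0, 1)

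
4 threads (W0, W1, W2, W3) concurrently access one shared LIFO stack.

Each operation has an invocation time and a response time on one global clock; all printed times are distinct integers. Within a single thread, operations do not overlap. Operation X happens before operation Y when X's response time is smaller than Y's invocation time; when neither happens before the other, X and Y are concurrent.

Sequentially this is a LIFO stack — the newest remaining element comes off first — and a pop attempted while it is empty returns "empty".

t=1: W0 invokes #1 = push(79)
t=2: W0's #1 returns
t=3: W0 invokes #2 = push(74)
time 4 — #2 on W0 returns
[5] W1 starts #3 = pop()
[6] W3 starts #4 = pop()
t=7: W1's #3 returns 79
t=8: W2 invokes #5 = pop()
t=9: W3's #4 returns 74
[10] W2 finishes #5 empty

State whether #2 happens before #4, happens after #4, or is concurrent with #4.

#2 spans [3,4], #4 spans [6,9]
resp(#2)=4 < inv(#4)=6

before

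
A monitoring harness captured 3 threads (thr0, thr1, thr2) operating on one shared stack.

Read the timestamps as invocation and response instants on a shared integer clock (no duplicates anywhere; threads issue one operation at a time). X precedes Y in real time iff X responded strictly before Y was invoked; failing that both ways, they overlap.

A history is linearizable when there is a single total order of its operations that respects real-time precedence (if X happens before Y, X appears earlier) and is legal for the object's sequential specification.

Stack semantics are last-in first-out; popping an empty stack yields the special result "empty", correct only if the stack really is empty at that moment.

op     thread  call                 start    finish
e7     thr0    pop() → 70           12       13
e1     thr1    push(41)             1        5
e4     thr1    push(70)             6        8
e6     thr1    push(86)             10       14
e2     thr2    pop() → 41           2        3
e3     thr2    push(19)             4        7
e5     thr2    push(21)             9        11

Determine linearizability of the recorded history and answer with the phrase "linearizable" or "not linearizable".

events 1..12 are fine; event 13 — the response of e7 at time 13 — makes the prefix non-linearizable
no legal order exists: 5 real-time-consistent candidates over 6 completed stack operations, all rejected
include/drop combinations of the 1 pending operation (e6) were all tried; none helps
for example e1, e2, e3, e4, e5, e7 (pending dropped) fails at step 6: e7 pop() → 70 is not legal there
for example e1, e2, e4, e3, e5, e7 (pending dropped) fails at step 6: e7 pop() → 70 is not legal there

not linearizable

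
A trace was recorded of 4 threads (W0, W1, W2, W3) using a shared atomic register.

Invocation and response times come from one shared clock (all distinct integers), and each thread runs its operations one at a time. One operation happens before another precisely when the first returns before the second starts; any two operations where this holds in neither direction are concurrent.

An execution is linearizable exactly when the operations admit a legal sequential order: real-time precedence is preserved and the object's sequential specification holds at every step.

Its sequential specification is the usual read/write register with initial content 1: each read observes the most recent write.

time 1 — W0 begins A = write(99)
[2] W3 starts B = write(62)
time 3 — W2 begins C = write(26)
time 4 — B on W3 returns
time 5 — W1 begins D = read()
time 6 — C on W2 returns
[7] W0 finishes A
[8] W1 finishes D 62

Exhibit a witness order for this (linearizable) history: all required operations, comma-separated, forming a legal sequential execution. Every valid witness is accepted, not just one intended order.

step 1: A write(99) — value 99
step 2: B write(62) — value 62
step 3: D read() → 62 — value 62
step 4: C write(26) — value 26

A, B, D, C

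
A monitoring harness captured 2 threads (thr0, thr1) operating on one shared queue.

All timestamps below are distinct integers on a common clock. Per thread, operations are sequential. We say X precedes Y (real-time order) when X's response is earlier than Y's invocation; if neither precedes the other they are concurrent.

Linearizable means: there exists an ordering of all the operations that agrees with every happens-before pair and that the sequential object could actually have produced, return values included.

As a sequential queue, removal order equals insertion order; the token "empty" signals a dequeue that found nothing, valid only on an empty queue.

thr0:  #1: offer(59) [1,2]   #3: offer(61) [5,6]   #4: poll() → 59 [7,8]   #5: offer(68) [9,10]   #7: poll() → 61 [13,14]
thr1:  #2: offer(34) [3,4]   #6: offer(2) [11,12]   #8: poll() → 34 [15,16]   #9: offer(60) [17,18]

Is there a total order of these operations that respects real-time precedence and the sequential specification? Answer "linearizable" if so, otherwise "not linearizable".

prefix check: 1..13 passes, 1..14 fails once #7's time-14 response joins
exhaustive check: the 7 completed queue ops admit one real-time order; illegal
for example #1, #2, #3, #4, #5, #6, #7 fails at step 7: #7 poll() → 61 is not legal there

not linearizable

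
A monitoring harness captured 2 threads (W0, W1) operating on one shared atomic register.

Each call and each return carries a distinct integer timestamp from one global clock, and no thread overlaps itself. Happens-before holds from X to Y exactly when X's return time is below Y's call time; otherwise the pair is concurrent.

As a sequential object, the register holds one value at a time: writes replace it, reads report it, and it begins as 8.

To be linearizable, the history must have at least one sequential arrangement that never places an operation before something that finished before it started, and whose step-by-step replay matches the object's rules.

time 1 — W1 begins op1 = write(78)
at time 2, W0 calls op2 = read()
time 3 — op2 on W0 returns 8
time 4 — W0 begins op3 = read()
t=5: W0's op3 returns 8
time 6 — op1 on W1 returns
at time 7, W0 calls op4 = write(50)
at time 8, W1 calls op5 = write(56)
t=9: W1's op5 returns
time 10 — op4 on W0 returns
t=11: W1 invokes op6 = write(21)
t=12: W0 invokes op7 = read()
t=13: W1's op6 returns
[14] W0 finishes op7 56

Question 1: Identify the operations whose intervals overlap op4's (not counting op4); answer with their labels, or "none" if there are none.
op4 spans [7,10]; an op avoiding the whole window 7..10 is ordered, any other is concurrent
op1 [1,6]: before
op2 [2,3]: before
op3 [4,5]: before
op5 [8,9]: concurrent
op6 [11,13]: after
op7 [12,14]: after

op5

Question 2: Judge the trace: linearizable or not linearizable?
a witness: op2, op3, op1, op4, op5, op7, op6
step 1: op2 read() → 8 — value 8
step 2: op3 read() → 8 — value 8
step 3: op1 write(78) — value 78
step 4: op4 write(50) — value 50
step 5: op5 write(56) — value 56
step 6: op7 read() → 56 — value 56
step 7: op6 write(21) — value 21

linearizable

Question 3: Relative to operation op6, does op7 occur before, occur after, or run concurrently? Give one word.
op7 spans [12,14], op6 spans [11,13]
the intervals overlap in both directions

concurrent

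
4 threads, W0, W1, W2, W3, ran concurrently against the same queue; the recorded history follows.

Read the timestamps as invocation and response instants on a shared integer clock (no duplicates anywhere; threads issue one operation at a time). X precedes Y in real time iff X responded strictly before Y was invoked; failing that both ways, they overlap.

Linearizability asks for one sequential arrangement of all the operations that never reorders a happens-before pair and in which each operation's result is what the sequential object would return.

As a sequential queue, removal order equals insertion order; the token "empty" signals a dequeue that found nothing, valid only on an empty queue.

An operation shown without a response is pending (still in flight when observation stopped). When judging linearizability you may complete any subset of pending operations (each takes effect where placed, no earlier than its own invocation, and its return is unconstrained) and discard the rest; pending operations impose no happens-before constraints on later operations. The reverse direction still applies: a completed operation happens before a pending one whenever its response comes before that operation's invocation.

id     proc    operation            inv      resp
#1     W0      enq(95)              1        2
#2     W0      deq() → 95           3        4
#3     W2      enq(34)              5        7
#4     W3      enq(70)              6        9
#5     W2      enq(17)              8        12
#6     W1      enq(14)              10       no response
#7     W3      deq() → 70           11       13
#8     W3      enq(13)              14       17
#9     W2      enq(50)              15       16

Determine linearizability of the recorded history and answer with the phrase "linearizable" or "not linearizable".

a witness: #1, #2, #4, #3, #5, #6, #7, #8, #9
1. #1 enq(95), leaving queue <95>
2. #2 deq() → 95, leaving queue <>
3. #4 enq(70), leaving queue <70>
4. #3 enq(34), leaving queue <70,34>
5. #5 enq(17), leaving queue <70,34,17>
6. #6 enq(14) (pending, included), leaving queue <70,34,17,14>
7. #7 deq() → 70, leaving queue <34,17,14>
8. #8 enq(13), leaving queue <34,17,14,13>
9. #9 enq(50), leaving queue <34,17,14,13,50>

linearizable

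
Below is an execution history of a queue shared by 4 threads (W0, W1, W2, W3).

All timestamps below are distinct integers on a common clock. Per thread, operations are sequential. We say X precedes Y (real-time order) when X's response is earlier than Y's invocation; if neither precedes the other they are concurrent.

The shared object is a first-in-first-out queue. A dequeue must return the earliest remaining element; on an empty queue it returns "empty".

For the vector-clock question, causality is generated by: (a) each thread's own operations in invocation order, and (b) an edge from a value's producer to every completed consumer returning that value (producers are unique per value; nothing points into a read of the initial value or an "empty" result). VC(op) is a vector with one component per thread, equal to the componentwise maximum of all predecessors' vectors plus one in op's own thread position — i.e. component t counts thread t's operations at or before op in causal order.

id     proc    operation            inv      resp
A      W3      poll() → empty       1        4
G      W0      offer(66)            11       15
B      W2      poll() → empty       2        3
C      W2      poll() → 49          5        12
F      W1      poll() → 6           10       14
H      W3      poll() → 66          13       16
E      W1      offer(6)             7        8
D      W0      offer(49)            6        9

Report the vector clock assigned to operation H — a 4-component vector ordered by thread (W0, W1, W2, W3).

(2, 0, 0, 2)

A, invoked 1, has no incoming edges; only W3's bump applies → (0, 0, 0, 1)
B, invoked 2, has no incoming edges; only W2's bump applies → (0, 0, 1, 0)
E, invoked 7, has no incoming edges; only W1's bump applies → (0, 1, 0, 0)
D, invoked 6, has no incoming edges; only W0's bump applies → (1, 0, 0, 0)
F, invoked 10, takes VC(E)=(0, 1, 0, 0) under max, adds 1 for W1 → (0, 2, 0, 0)
G, invoked 11, takes VC(D)=(1, 0, 0, 0) under max, adds 1 for W0 → (2, 0, 0, 0)
C, invoked 5, takes VC(B)=(0, 0, 1, 0), VC(D)=(1, 0, 0, 0) under max, adds 1 for W2 → (1, 0, 2, 0)
H, invoked 13, takes VC(A)=(0, 0, 0, 1), VC(G)=(2, 0, 0, 0) under max, adds 1 for W3 → (2, 0, 0, 2)
target: VC(H) = (2, 0, 0, 2)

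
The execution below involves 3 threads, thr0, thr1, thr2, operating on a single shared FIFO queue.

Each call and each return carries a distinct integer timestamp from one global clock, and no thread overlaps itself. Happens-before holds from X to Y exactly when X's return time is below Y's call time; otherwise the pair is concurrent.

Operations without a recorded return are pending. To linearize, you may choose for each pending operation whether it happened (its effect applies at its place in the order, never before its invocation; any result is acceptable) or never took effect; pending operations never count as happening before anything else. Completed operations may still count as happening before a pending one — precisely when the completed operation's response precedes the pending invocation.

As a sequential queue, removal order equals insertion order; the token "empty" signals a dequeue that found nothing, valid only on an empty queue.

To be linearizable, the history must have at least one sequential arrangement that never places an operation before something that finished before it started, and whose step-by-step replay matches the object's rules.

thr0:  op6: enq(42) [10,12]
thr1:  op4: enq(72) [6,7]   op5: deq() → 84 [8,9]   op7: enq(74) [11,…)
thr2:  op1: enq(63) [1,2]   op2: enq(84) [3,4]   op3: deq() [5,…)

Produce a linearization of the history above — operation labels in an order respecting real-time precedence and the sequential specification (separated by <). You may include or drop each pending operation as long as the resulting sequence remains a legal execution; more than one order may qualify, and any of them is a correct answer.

op1 < op2 < op3 < op4 < op5 < op6

1. op1 enq(63), leaving queue <63>
2. op2 enq(84), leaving queue <63,84>
3. op3 deq() (pending, included), leaving queue <84>
4. op4 enq(72), leaving queue <84,72>
5. op5 deq() → 84, leaving queue <72>
6. op6 enq(42), leaving queue <72,42>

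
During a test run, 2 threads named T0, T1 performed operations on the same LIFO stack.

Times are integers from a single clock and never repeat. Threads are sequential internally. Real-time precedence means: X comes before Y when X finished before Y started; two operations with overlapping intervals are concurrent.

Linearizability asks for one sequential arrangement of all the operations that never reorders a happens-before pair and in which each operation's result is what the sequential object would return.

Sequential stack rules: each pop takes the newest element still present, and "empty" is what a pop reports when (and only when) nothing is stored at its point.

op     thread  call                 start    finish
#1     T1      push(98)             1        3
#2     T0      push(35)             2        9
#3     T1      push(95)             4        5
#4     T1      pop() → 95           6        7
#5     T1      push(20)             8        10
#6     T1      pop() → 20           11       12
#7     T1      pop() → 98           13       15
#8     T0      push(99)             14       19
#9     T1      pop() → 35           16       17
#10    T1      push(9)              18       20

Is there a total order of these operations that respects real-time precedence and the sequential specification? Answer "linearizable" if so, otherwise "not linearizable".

linearizable

a witness: #2, #1, #3, #4, #5, #6, #7, #9, #8, #10
after step 1 (#2 push(35)): stack <35>
after step 2 (#1 push(98)): stack <35,98>
after step 3 (#3 push(95)): stack <35,98,95>
after step 4 (#4 pop() → 95): stack <35,98>
after step 5 (#5 push(20)): stack <35,98,20>
after step 6 (#6 pop() → 20): stack <35,98>
after step 7 (#7 pop() → 98): stack <35>
after step 8 (#9 pop() → 35): stack <>
after step 9 (#8 push(99)): stack <99>
after step 10 (#10 push(9)): stack <99,9>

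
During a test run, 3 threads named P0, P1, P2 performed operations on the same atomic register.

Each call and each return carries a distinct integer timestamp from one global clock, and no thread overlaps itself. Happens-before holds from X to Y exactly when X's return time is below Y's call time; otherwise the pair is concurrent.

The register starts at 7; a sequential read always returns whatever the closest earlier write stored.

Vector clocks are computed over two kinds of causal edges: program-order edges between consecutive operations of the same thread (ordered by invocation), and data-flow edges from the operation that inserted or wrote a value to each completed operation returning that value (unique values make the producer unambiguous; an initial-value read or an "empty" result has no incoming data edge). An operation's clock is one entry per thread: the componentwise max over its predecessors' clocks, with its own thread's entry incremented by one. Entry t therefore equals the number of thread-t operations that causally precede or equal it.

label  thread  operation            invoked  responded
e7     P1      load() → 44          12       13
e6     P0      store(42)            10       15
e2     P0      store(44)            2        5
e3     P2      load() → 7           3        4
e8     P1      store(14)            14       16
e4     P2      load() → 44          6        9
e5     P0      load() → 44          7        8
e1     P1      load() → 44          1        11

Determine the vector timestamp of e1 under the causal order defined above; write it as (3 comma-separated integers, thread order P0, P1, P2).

(1, 1, 0)

root op e3, invoked 3: fresh clock plus P2's own tick → (0, 0, 1)
root op e2, invoked 2: fresh clock plus P0's own tick → (1, 0, 0)
merge at e1 (invoked 1): VC(e2)=(1, 0, 0), own-thread bump on P1 → (1, 1, 0)
merge at e5 (invoked 7): VC(e2)=(1, 0, 0), own-thread bump on P0 → (2, 0, 0)
merge at e4 (invoked 6): VC(e2)=(1, 0, 0), VC(e3)=(0, 0, 1), own-thread bump on P2 → (1, 0, 2)
merge at e7 (invoked 12): VC(e1)=(1, 1, 0), VC(e2)=(1, 0, 0), own-thread bump on P1 → (1, 2, 0)
merge at e6 (invoked 10): VC(e5)=(2, 0, 0), own-thread bump on P0 → (3, 0, 0)
merge at e8 (invoked 14): VC(e7)=(1, 2, 0), own-thread bump on P1 → (1, 3, 0)
target: VC(e1) = (1, 1, 0)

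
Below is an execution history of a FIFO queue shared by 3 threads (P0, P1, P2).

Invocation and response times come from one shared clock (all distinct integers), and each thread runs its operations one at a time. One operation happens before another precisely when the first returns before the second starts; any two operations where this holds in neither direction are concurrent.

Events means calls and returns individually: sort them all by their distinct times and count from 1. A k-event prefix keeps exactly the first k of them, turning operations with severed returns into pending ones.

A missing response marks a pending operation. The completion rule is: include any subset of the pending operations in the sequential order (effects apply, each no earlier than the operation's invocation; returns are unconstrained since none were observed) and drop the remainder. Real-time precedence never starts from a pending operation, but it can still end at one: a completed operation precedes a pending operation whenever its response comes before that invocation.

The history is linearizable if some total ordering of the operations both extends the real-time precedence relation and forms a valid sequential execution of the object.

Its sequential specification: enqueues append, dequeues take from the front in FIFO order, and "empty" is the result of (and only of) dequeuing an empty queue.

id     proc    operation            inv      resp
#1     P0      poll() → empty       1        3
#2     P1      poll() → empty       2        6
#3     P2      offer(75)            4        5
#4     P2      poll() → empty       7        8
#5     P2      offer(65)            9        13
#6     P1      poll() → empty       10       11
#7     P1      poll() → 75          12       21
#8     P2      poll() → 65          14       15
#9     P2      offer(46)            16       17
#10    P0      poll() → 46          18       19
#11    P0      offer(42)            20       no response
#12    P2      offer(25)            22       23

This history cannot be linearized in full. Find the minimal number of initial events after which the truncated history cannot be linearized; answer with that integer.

8

events 1..7 are linearizable, e.g. via #1, #2, #3:
1. #1 poll() → empty, leaving queue <>
2. #2 poll() → empty, leaving queue <>
3. #3 offer(75), leaving queue <75>
once event 8 joins (#4's response, time 8), exhaustive search finds no witness
e.g. #1, #2, #3, #4: illegal at step 4, since #4 poll() → empty cannot apply there
e.g. #1, #3, #2, #4: illegal at step 3, since #2 poll() → empty cannot apply there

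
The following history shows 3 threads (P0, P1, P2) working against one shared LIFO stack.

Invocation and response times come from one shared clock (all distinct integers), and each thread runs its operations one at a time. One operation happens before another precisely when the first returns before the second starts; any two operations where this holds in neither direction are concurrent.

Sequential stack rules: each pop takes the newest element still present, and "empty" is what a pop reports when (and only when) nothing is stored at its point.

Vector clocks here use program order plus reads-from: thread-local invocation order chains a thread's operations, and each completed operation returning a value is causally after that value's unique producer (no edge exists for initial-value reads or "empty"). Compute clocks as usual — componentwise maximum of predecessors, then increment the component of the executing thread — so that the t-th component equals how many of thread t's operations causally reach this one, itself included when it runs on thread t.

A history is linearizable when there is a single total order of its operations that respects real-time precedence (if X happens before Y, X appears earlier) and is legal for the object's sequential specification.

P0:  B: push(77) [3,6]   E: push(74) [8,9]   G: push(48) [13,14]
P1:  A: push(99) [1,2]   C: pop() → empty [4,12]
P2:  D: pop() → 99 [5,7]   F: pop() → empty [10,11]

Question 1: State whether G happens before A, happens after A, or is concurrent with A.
G spans [13,14], A spans [1,2]
resp(A)=2 < inv(G)=13

after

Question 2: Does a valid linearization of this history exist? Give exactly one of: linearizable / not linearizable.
the violation lands at event 11, F's response at time 11: events 1..10 linearize, events 1..11 do not
checked exhaustively: 2 real-time-consistent orders of 5 completed operations, zero legal LIFO stack replays
including or dropping the 1 pending operation (C) in any combination fails
e.g. A, B, D, E, F (pending dropped): illegal at step 3, since D pop() → 99 cannot apply there
e.g. A, D, B, E, F (pending dropped): illegal at step 5, since F pop() → empty cannot apply there

not linearizable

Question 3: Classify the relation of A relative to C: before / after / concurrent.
A spans [1,2], C spans [4,12]
resp(A)=2 < inv(C)=4

before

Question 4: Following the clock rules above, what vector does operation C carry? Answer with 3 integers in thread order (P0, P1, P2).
root op A, invoked 1: fresh clock plus P1's own tick → (0, 1, 0)
root op B, invoked 3: fresh clock plus P0's own tick → (1, 0, 0)
invoked at 5, D merges VC(A)=(0, 1, 0) and bumps P2's slot → (0, 1, 1)
invoked at 4, C merges VC(A)=(0, 1, 0) and bumps P1's slot → (0, 2, 0)
invoked at 8, E merges VC(B)=(1, 0, 0) and bumps P0's slot → (2, 0, 0)
invoked at 10, F merges VC(D)=(0, 1, 1) and bumps P2's slot → (0, 1, 2)
invoked at 13, G merges VC(E)=(2, 0, 0) and bumps P0's slot → (3, 0, 0)
target: VC(C) = (0, 2, 0)

(0, 2, 0)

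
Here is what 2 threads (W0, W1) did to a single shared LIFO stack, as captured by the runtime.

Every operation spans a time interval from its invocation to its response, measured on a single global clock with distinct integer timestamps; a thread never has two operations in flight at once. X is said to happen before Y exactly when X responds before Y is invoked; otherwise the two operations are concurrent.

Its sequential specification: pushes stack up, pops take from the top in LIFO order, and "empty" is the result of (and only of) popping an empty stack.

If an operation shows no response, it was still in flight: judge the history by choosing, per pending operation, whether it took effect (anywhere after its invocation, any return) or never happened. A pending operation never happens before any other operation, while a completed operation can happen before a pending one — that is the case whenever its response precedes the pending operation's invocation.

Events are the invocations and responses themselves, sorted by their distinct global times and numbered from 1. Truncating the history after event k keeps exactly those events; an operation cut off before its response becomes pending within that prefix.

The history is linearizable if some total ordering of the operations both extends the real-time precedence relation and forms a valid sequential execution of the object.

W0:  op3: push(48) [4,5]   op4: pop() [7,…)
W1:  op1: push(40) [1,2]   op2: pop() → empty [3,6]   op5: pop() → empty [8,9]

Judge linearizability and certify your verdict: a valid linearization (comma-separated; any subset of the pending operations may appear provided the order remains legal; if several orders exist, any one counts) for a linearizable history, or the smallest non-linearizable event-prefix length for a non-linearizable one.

through event 5 a valid linearization exists; event 6 (op2 responding at time 6) ends that
no legal order exists: 2 real-time-consistent candidates over 3 completed LIFO stack operations, all rejected
take op1, op2, op3: step 2 already fails, because op2 pop() → empty cannot occur there
take op1, op3, op2: step 3 already fails, because op2 pop() → empty cannot occur there

not linearizable — minimal violating prefix: 6 events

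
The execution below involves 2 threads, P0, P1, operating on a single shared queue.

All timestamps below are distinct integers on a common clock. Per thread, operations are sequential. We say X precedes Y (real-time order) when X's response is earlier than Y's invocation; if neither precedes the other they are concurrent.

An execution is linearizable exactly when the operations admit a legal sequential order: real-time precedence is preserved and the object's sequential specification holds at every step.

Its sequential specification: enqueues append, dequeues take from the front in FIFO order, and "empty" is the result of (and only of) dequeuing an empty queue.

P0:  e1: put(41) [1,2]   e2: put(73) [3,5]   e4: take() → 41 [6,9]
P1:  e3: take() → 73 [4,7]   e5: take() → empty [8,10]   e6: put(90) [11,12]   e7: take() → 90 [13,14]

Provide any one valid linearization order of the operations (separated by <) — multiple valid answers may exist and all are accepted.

e1 < e2 < e4 < e3 < e5 < e6 < e7

1. e1 put(41), leaving queue <41>
2. e2 put(73), leaving queue <41,73>
3. e4 take() → 41, leaving queue <73>
4. e3 take() → 73, leaving queue <>
5. e5 take() → empty, leaving queue <>
6. e6 put(90), leaving queue <90>
7. e7 take() → 90, leaving queue <>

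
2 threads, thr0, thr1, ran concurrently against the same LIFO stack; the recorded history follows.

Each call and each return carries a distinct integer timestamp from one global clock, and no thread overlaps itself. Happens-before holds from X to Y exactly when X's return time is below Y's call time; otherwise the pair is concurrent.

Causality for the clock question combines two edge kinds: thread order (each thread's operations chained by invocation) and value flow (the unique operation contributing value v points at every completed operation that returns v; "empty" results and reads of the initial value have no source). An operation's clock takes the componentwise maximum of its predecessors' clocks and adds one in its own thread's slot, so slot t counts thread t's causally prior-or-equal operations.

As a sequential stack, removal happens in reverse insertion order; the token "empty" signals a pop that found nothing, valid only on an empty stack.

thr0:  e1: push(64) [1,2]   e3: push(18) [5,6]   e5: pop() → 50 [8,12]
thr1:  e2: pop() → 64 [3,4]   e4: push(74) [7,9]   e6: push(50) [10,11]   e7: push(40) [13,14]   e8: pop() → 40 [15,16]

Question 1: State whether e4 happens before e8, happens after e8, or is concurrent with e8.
Answer: before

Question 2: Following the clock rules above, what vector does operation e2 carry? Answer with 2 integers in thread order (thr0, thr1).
Answer: (1, 1)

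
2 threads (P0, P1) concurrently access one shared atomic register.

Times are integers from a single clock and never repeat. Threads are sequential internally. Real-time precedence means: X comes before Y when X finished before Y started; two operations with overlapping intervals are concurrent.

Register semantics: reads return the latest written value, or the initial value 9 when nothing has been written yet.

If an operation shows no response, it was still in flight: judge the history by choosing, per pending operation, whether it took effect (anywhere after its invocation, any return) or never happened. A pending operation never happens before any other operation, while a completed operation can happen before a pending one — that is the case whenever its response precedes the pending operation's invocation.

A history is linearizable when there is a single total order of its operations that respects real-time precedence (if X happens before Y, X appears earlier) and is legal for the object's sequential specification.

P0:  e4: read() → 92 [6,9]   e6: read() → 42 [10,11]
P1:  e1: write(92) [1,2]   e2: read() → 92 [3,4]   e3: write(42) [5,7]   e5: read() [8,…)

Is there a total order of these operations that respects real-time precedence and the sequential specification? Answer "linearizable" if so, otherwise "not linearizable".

linearizable

a witness: e1, e2, e4, e3, e5, e6
step 1: e1 write(92) — value 92
step 2: e2 read() → 92 — value 92
step 3: e4 read() → 92 — value 92
step 4: e3 write(42) — value 42
step 5: e5 read() (pending, included) — value 42
step 6: e6 read() → 42 — value 42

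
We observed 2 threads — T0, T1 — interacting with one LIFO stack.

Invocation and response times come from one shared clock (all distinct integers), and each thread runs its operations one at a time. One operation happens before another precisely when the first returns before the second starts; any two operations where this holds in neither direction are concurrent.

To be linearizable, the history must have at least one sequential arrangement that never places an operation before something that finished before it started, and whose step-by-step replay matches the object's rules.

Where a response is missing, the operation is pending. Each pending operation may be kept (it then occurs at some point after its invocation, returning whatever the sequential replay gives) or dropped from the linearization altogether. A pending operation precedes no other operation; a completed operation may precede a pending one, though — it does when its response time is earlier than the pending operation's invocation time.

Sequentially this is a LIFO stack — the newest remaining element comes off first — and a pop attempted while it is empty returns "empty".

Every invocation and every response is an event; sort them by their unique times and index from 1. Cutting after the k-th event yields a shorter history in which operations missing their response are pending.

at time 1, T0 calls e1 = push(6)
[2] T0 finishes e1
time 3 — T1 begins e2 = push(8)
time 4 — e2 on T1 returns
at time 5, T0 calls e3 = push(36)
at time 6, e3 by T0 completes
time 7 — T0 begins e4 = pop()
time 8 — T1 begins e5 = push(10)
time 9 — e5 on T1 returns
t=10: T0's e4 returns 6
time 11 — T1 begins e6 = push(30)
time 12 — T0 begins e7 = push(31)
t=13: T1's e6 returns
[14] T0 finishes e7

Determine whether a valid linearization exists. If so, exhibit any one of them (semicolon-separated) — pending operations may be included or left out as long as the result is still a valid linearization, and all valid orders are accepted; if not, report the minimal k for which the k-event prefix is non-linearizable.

through event 9 a valid linearization exists; event 10 (e4 responding at time 10) ends that
no legal order exists: 2 real-time-consistent candidates over 5 completed LIFO stack operations, all rejected
one such order, e1, e2, e3, e4, e5, breaks at step 4 where e4 pop() → 6 is illegal
one such order, e1, e2, e3, e5, e4, breaks at step 5 where e4 pop() → 6 is illegal

not linearizable — minimal violating prefix: 10 events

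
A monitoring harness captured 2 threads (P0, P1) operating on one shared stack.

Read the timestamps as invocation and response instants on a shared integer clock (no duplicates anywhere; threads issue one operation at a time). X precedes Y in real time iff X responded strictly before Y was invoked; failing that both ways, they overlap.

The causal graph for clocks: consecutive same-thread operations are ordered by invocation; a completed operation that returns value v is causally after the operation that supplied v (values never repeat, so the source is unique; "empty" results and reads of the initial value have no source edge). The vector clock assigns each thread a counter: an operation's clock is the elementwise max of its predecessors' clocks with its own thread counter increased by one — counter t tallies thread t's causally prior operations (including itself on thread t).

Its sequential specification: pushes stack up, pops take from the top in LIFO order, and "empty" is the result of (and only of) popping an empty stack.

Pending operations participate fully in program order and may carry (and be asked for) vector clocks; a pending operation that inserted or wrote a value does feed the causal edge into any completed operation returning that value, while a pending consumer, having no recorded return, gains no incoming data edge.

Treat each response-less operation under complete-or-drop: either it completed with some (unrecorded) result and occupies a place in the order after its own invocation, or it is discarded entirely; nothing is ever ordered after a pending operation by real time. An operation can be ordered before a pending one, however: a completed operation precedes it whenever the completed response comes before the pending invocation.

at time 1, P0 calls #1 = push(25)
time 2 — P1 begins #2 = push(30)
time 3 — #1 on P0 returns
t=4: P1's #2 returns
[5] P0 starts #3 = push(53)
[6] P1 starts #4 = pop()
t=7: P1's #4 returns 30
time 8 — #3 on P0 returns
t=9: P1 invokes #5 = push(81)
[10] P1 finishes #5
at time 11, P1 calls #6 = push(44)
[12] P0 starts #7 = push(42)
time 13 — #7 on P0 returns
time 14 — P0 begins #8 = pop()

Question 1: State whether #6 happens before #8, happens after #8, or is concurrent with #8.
#6 spans [11,…), #8 spans [14,…)
the intervals overlap in both directions

concurrent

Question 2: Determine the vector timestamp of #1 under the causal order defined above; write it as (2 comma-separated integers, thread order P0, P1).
invoked at 2, #2 has no predecessors; its own P1 bump gives (0, 1)
invoked at 1, #1 has no predecessors; its own P0 bump gives (1, 0)
invoked at 6, #4 merges VC(#2)=(0, 1) and bumps P1's slot → (0, 2)
invoked at 5, #3 merges VC(#1)=(1, 0) and bumps P0's slot → (2, 0)
invoked at 9, #5 merges VC(#4)=(0, 2) and bumps P1's slot → (0, 3)
invoked at 12, #7 merges VC(#3)=(2, 0) and bumps P0's slot → (3, 0)
invoked at 11, #6 merges VC(#5)=(0, 3) and bumps P1's slot → (0, 4)
invoked at 14, #8 merges VC(#7)=(3, 0) and bumps P0's slot → (4, 0)
target: VC(#1) = (1, 0)

(1, 0)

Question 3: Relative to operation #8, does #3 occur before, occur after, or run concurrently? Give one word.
#3 spans [5,8], #8 spans [14,…)
resp(#3)=8 < inv(#8)=14

before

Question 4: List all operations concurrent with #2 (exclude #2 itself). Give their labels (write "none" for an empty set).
#2 spans [2,4]: anything still running between times 2 and 4 counts as concurrent
#1 [1,3]: concurrent
#3 [5,8]: after
#4 [6,7]: after
#5 [9,10]: after
#6 [11,…): after
#7 [12,13]: after
#8 [14,…): after

#1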